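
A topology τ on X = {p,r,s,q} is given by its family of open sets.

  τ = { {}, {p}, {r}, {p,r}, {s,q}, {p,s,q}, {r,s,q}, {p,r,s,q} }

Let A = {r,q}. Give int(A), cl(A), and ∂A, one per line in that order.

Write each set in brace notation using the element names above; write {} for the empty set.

int(A) = {r}
cl(A)  = {r,s,q}
∂A     = {s,q}

open subsets of A: {}, {r}; so int(A) = {r}
closure: X∖int(X∖A) = X∖{p} = {r,s,q}
∂A = {r,s,q} minus {r} = {s,q}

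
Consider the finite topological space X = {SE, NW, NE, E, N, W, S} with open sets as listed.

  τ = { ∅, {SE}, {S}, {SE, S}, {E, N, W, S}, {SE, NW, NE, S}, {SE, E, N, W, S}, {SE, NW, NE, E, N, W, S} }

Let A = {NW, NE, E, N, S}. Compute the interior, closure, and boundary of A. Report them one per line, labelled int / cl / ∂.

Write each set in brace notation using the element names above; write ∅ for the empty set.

int(A) = {S}
cl(A)  = {NW, NE, E, N, W, S}
∂A     = {NW, NE, E, N, W}

U open, U⊆A: ∅, {S}. int(A) = ⋃ = {S}
X∖A={SE, W}, int(X∖A)={SE}, hence cl(A)={NW, NE, E, N, W, S}
∂A: remove int from cl → {NW, NE, E, N, W}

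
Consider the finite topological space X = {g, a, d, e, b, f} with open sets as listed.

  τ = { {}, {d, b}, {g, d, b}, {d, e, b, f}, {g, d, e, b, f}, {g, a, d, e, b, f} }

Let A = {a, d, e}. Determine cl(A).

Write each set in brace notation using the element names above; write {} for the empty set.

{g, a, d, e, b, f}

complement {g, b, f}; its interior {}; cl(A) = X∖{} = {g, a, d, e, b, f}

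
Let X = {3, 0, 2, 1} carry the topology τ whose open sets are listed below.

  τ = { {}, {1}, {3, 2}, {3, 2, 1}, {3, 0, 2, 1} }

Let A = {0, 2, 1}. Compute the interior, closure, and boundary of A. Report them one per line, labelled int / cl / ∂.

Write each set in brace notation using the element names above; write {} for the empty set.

U open, U⊆A: {}, {1}. int(A) = ⋃ = {1}
X∖A={3}, int(X∖A)={}, hence cl(A)={3, 0, 2, 1}
∂A: remove int from cl → {3, 0, 2}

int(A) = {1}
cl(A)  = {3, 0, 2, 1}
∂A     = {3, 0, 2}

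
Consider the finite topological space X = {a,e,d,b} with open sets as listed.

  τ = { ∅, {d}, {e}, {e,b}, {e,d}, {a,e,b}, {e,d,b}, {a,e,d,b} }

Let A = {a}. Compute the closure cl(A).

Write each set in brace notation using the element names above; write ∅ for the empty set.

complement {e,d,b}; its interior {e,d,b}; cl(A) = X∖{e,d,b} = {a}

{a}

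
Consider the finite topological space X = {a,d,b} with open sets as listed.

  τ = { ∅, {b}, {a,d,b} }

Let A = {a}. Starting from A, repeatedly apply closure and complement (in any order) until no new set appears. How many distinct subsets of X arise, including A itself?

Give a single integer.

X∖A={d,b}, int(X∖A)={b}, hence cl(A)={a,d}
Orbit (k=closure, c=complement):
  1. A     = {a}
  2. kA    = {a,d}
  3. cA    = {d,b}
  4. ckA   = {b}
  5. kcA   = {a,d,b}
  6. ckcA  = ∅
(closed under both — stop)

6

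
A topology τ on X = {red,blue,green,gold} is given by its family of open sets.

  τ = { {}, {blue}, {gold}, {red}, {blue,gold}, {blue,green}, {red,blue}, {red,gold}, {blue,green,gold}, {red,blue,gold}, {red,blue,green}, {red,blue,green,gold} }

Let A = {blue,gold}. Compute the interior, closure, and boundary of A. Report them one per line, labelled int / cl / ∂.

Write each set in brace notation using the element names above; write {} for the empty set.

int(A) = {blue,gold}
cl(A)  = {blue,green,gold}
∂A     = {green}

open subsets of A: {}, {gold}, {blue}, {blue,gold}; so int(A) = {blue,gold}
closure: X∖int(X∖A) = X∖{red} = {blue,green,gold}
∂A = {blue,green,gold} minus {blue,gold} = {green}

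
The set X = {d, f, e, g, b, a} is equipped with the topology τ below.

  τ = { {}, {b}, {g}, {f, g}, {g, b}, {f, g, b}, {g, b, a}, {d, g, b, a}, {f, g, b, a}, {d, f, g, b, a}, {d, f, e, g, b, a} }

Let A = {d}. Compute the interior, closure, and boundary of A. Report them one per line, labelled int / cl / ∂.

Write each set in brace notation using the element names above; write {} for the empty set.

int(A) = {}
cl(A)  = {d, e}
∂A     = {d, e}

open subsets of A: {}; so int(A) = {}
closure: X∖int(X∖A) = X∖{f, g, b, a} = {d, e}
∂A = {d, e} minus {} = {d, e}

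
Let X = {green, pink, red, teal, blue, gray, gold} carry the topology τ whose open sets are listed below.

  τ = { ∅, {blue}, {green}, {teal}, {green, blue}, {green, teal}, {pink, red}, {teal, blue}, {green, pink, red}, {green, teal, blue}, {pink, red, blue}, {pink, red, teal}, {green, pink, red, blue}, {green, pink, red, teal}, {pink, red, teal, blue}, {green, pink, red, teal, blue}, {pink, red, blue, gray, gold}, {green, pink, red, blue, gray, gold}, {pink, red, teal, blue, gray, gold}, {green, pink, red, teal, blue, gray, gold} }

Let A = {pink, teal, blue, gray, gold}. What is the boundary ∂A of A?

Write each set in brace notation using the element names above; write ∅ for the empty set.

{pink, red, gray, gold}

interior: largest open inside A is {teal, blue} (from ∅, {teal}, {blue}, {teal, blue})
cl via duality: int({green, red}) = {green}, so X∖{green} = {pink, red, teal, blue, gray, gold}
cl∖int = {pink, red, gray, gold}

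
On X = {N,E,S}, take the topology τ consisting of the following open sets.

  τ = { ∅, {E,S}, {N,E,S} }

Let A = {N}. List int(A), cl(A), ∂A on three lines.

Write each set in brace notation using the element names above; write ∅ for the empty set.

int(A) = ∅
cl(A)  = {N}
∂A     = {N}

U open, U⊆A: ∅. int(A) = ⋃ = ∅
X∖A={E,S}, int(X∖A)={E,S}, hence cl(A)={N}
∂A: remove int from cl → {N}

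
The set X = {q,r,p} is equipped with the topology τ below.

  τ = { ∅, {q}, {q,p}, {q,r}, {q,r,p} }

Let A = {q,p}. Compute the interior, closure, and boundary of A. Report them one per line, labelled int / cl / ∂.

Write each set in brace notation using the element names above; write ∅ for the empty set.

int(A) = {q,p}
cl(A)  = {q,r,p}
∂A     = {r}

U open, U⊆A: ∅, {q}, {q,p}. int(A) = ⋃ = {q,p}
X∖A={r}, int(X∖A)=∅, hence cl(A)={q,r,p}
∂A: remove int from cl → {r}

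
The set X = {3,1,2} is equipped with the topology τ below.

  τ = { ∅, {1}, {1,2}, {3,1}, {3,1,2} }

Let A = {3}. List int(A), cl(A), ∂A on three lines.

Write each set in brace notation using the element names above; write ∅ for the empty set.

interior: largest open inside A is ∅ (from ∅)
cl via duality: int({1,2}) = {1,2}, so X∖{1,2} = {3}
cl∖int = {3}

int(A) = ∅
cl(A)  = {3}
∂A     = {3}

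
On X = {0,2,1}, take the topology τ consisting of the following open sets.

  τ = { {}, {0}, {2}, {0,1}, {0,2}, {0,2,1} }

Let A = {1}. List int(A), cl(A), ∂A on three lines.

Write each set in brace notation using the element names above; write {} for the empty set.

int(A) = {}
cl(A)  = {1}
∂A     = {1}

open subsets of A: {}; so int(A) = {}
closure: X∖int(X∖A) = X∖{0,2} = {1}
∂A = {1} minus {} = {1}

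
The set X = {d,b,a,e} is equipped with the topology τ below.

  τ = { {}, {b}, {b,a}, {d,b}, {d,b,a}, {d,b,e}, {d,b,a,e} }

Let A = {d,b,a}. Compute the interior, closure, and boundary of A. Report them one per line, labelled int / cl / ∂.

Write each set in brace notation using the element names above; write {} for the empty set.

open subsets of A: {}, {b}, {b,a}, {d,b}, {d,b,a}; so int(A) = {d,b,a}
closure: X∖int(X∖A) = X∖{} = {d,b,a,e}
∂A = {d,b,a,e} minus {d,b,a} = {e}

int(A) = {d,b,a}
cl(A)  = {d,b,a,e}
∂A     = {e}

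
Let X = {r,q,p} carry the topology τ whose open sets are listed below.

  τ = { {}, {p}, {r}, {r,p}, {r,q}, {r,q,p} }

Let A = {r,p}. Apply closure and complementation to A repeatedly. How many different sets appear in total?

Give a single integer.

4

complement {q}; its interior {}; cl(A) = X∖{} = {r,q,p}
With k = closure, c = complement:
  1. A     = {r,p}
  2. kA    = {r,q,p}
  3. cA    = {q}
  4. ckA   = {}
k, c of each give nothing new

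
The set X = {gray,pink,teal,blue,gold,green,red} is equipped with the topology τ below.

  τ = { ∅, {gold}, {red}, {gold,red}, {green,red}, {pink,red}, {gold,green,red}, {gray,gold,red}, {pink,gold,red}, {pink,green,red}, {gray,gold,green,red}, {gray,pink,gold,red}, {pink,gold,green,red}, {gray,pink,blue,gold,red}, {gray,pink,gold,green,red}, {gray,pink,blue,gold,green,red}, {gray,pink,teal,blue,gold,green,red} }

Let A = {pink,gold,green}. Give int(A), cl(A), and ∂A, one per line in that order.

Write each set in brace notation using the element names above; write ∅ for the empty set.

int(A) = {gold}
cl(A)  = {gray,pink,teal,blue,gold,green}
∂A     = {gray,pink,teal,blue,green}

open subsets of A: ∅, {gold}; so int(A) = {gold}
closure: X∖int(X∖A) = X∖{red} = {gray,pink,teal,blue,gold,green}
∂A = {gray,pink,teal,blue,gold,green} minus {gold} = {gray,pink,teal,blue,green}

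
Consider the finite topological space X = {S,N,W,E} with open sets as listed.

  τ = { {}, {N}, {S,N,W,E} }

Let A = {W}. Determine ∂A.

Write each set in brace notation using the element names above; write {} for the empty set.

interior: largest open inside A is {} (from {})
cl via duality: int({S,N,E}) = {N}, so X∖{N} = {S,W,E}
cl∖int = {S,W,E}

{S,W,E}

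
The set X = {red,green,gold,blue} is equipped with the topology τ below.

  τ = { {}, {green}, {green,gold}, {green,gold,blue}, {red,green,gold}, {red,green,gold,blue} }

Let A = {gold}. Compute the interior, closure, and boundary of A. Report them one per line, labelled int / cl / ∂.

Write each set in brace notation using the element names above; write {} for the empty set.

int(A) = {}
cl(A)  = {red,gold,blue}
∂A     = {red,gold,blue}

interior: largest open inside A is {} (from {})
cl via duality: int({red,green,blue}) = {green}, so X∖{green} = {red,gold,blue}
cl∖int = {red,gold,blue}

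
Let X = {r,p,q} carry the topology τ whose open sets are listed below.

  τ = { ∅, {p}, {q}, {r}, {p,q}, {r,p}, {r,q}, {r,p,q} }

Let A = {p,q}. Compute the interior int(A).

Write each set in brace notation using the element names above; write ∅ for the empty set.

interior: largest open inside A is {p,q} (from ∅, {q}, {p}, {p,q})

{p,q}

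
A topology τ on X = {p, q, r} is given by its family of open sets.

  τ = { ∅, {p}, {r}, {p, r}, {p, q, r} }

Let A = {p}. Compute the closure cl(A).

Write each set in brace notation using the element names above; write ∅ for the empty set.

complement {q, r}; its interior {r}; cl(A) = X∖{r} = {p, q}

{p, q}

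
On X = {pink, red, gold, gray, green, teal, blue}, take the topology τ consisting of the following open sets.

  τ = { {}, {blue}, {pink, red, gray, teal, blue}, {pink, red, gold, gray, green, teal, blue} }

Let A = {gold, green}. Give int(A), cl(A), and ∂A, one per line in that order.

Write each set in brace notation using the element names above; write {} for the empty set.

int(A) = {}
cl(A)  = {gold, green}
∂A     = {gold, green}

opens ⊆ A: {}; union → int = {}
complement {pink, red, gray, teal, blue}; its interior {pink, red, gray, teal, blue}; cl(A) = X∖{pink, red, gray, teal, blue} = {gold, green}
boundary = {gold, green} ∖ {} = {gold, green}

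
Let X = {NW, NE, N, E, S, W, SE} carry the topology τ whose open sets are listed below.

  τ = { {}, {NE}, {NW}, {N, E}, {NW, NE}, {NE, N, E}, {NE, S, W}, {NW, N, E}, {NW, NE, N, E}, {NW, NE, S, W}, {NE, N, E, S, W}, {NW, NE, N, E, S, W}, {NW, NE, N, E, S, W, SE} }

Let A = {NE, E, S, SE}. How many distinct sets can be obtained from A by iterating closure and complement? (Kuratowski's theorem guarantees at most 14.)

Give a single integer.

cl via duality: int({NW, N, W}) = {NW}, so X∖{NW} = {NE, N, E, S, W, SE}
Write k for closure, c for complement:
  1. A     = {NE, E, S, SE}
  2. kA    = {NE, N, E, S, W, SE}
  3. cA    = {NW, N, W}
  4. ckA   = {NW}
  5. kcA   = {NW, N, E, S, W, SE}
  6. kckA  = {NW, SE}
  7. ckcA  = {NE}
  8. ckckA = {NE, N, E, S, W}
  9. kckcA = {NE, S, W, SE}
  10. ckckcA = {NW, N, E}
  11. kckckcA = {NW, N, E, SE}
  12. ckckckcA = {NE, S, W}
applying k or c yields no new set

12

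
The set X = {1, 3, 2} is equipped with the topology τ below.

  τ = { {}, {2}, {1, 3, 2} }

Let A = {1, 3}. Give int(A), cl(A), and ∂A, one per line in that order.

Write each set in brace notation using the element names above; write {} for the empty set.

int(A) = {}
cl(A)  = {1, 3}
∂A     = {1, 3}

opens ⊆ A: {}; union → int = {}
complement {2}; its interior {2}; cl(A) = X∖{2} = {1, 3}
boundary = {1, 3} ∖ {} = {1, 3}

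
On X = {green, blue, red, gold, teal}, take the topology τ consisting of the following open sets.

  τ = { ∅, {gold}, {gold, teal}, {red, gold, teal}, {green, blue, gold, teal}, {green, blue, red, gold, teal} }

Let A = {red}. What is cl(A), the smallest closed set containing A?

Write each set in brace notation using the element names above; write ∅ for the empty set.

{red}

complement {green, blue, gold, teal}; its interior {green, blue, gold, teal}; cl(A) = X∖{green, blue, gold, teal} = {red}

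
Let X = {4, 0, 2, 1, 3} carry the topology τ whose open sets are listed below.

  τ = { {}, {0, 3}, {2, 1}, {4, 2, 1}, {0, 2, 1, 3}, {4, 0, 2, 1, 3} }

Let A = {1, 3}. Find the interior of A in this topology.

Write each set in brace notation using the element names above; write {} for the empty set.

U open, U⊆A: {}. int(A) = ⋃ = {}

{}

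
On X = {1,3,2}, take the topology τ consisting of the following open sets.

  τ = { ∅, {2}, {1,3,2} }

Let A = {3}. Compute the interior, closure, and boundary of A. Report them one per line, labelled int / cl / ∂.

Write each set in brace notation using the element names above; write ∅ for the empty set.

int(A) = ∅
cl(A)  = {1,3}
∂A     = {1,3}

open subsets of A: ∅; so int(A) = ∅
closure: X∖int(X∖A) = X∖{2} = {1,3}
∂A = {1,3} minus ∅ = {1,3}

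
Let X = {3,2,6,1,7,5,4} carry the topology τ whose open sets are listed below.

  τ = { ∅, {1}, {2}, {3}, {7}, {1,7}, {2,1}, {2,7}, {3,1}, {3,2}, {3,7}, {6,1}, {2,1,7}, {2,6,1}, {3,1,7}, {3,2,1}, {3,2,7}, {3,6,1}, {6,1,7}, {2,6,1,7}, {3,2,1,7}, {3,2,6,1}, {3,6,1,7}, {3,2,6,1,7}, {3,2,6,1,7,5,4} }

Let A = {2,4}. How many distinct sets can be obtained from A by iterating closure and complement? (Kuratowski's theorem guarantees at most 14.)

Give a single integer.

6

X∖A={3,6,1,7,5}, int(X∖A)={3,6,1,7}, hence cl(A)={2,5,4}
Orbit (k=closure, c=complement):
  1. A     = {2,4}
  2. kA    = {2,5,4}
  3. cA    = {3,6,1,7,5}
  4. ckA   = {3,6,1,7}
  5. kcA   = {3,6,1,7,5,4}
  6. ckcA  = {2}
(closed under both — stop)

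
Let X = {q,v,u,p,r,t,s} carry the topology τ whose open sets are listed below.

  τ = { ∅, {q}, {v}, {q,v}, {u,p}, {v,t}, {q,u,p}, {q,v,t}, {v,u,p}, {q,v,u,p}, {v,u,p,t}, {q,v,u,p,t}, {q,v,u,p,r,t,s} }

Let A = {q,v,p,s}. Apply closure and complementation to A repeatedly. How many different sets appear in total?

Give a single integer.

10

cl via duality: int({u,r,t}) = ∅, so X∖∅ = {q,v,u,p,r,t,s}
Write k for closure, c for complement:
  1. A     = {q,v,p,s}
  2. kA    = {q,v,u,p,r,t,s}
  3. cA    = {u,r,t}
  4. ckA   = ∅
  5. kcA   = {u,p,r,t,s}
  6. ckcA  = {q,v}
  7. kckcA = {q,v,r,t,s}
  8. ckckcA = {u,p}
  9. kckckcA = {u,p,r,s}
  10. ckckckcA = {q,v,t}
applying k or c yields no new set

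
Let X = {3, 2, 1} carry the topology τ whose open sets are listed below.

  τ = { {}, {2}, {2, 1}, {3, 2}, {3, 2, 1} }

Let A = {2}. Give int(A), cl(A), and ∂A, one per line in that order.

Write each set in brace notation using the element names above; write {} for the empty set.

open subsets of A: {}, {2}; so int(A) = {2}
closure: X∖int(X∖A) = X∖{} = {3, 2, 1}
∂A = {3, 2, 1} minus {2} = {3, 1}

int(A) = {2}
cl(A)  = {3, 2, 1}
∂A     = {3, 1}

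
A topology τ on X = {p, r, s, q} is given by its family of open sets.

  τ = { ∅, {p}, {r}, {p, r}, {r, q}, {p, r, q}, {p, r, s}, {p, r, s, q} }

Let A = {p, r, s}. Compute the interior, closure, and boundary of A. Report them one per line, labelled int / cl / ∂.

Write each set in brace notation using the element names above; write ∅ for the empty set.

opens ⊆ A: ∅, {r}, {p}, {p, r}, {p, r, s}; union → int = {p, r, s}
complement {q}; its interior ∅; cl(A) = X∖∅ = {p, r, s, q}
boundary = {p, r, s, q} ∖ {p, r, s} = {q}

int(A) = {p, r, s}
cl(A)  = {p, r, s, q}
∂A     = {q}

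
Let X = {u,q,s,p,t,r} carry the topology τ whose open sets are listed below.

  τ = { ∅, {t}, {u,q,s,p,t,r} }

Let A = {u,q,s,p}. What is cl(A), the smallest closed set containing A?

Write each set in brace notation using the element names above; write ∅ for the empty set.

X∖A={t,r}, int(X∖A)={t}, hence cl(A)={u,q,s,p,r}

{u,q,s,p,r}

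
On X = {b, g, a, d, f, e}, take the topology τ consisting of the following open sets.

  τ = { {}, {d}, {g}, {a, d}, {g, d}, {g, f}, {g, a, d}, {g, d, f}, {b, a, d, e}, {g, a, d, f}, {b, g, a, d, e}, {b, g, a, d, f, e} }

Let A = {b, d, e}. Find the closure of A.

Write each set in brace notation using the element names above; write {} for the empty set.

{b, a, d, e}

complement {g, a, f}; its interior {g, f}; cl(A) = X∖{g, f} = {b, a, d, e}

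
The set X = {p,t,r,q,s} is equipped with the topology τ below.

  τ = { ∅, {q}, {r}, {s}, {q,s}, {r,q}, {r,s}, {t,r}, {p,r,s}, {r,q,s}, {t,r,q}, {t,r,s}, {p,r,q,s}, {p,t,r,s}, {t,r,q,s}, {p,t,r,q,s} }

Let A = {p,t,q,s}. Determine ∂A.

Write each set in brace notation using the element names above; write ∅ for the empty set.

{p,t}

U open, U⊆A: ∅, {q}, {s}, {q,s}. int(A) = ⋃ = {q,s}
X∖A={r}, int(X∖A)={r}, hence cl(A)={p,t,q,s}
∂A: remove int from cl → {p,t}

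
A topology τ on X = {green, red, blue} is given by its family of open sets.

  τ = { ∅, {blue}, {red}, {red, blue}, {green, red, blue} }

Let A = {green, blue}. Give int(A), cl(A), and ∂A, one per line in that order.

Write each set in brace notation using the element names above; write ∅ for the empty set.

opens ⊆ A: ∅, {blue}; union → int = {blue}
complement {red}; its interior {red}; cl(A) = X∖{red} = {green, blue}
boundary = {green, blue} ∖ {blue} = {green}

int(A) = {blue}
cl(A)  = {green, blue}
∂A     = {green}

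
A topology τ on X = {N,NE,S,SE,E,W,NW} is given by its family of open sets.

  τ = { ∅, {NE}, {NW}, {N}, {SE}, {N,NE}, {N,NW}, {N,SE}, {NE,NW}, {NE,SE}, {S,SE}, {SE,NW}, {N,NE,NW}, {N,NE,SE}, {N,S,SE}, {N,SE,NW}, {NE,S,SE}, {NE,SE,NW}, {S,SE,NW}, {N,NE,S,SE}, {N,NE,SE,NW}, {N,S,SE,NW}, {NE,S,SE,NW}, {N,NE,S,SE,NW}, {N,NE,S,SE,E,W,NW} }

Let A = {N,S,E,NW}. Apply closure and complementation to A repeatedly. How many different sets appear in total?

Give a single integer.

complement {NE,SE,W}; its interior {NE,SE}; cl(A) = X∖{NE,SE} = {N,S,E,W,NW}
With k = closure, c = complement:
  1. A     = {N,S,E,NW}
  2. kA    = {N,S,E,W,NW}
  3. cA    = {NE,SE,W}
  4. ckA   = {NE,SE}
  5. kcA   = {NE,S,SE,E,W}
  6. ckcA  = {N,NW}
  7. kckcA = {N,E,W,NW}
  8. ckckcA = {NE,S,SE}
k, c of each give nothing new

8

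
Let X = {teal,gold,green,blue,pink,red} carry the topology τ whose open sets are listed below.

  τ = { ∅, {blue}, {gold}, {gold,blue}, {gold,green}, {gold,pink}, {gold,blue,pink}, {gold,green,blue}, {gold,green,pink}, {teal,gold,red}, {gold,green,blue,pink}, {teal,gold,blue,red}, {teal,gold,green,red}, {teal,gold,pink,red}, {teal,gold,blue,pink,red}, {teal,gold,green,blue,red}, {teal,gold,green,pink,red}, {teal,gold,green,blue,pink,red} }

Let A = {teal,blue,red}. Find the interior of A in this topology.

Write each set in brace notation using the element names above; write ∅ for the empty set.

{blue}

open subsets of A: ∅, {blue}; so int(A) = {blue}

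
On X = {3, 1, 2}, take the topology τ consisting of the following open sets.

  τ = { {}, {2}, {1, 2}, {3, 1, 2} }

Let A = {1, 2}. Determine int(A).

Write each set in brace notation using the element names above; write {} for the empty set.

opens ⊆ A: {}, {2}, {1, 2}; union → int = {1, 2}

{1, 2}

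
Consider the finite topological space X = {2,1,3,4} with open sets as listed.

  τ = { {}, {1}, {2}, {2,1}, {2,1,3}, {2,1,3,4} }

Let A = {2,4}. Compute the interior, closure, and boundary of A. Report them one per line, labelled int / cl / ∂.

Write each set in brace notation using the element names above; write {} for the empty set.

open subsets of A: {}, {2}; so int(A) = {2}
closure: X∖int(X∖A) = X∖{1} = {2,3,4}
∂A = {2,3,4} minus {2} = {3,4}

int(A) = {2}
cl(A)  = {2,3,4}
∂A     = {3,4}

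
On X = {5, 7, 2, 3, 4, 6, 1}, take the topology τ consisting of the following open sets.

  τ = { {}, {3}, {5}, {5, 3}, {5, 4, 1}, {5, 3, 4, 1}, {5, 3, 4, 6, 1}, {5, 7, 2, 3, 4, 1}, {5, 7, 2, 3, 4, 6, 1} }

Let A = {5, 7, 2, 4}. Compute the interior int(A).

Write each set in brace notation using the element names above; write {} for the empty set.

{5}

interior: largest open inside A is {5} (from {}, {5})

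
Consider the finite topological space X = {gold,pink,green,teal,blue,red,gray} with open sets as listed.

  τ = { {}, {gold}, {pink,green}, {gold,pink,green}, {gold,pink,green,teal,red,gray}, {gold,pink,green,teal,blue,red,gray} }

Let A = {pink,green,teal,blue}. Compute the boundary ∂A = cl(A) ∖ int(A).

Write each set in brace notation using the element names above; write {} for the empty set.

{teal,blue,red,gray}

U open, U⊆A: {}, {pink,green}. int(A) = ⋃ = {pink,green}
X∖A={gold,red,gray}, int(X∖A)={gold}, hence cl(A)={pink,green,teal,blue,red,gray}
∂A: remove int from cl → {teal,blue,red,gray}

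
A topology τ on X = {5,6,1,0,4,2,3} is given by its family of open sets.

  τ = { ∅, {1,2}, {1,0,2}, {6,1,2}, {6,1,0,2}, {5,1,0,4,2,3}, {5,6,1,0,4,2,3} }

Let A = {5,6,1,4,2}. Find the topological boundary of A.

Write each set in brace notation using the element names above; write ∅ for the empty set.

{5,0,4,3}

interior: largest open inside A is {6,1,2} (from ∅, {1,2}, {6,1,2})
cl via duality: int({0,3}) = ∅, so X∖∅ = {5,6,1,0,4,2,3}
cl∖int = {5,0,4,3}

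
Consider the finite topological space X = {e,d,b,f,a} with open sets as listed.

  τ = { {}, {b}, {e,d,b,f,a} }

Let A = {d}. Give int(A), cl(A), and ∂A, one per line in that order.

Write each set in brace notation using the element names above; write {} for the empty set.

U open, U⊆A: {}. int(A) = ⋃ = {}
X∖A={e,b,f,a}, int(X∖A)={b}, hence cl(A)={e,d,f,a}
∂A: remove int from cl → {e,d,f,a}

int(A) = {}
cl(A)  = {e,d,f,a}
∂A     = {e,d,f,a}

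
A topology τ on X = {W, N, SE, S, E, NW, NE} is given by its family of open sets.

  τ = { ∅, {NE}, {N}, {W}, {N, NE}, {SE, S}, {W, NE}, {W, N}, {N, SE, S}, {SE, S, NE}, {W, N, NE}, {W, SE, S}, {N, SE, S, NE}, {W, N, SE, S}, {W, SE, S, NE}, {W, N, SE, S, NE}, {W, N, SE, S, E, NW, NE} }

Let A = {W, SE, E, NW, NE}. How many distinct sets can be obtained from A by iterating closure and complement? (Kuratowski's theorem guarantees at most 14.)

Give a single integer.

complement {N, S}; its interior {N}; cl(A) = X∖{N} = {W, SE, S, E, NW, NE}
With k = closure, c = complement:
  1. A     = {W, SE, E, NW, NE}
  2. kA    = {W, SE, S, E, NW, NE}
  3. cA    = {N, S}
  4. ckA   = {N}
  5. kcA   = {N, SE, S, E, NW}
  6. kckA  = {N, E, NW}
  7. ckcA  = {W, NE}
  8. ckckA = {W, SE, S, NE}
  9. kckcA = {W, E, NW, NE}
  10. ckckcA = {N, SE, S}
k, c of each give nothing new

10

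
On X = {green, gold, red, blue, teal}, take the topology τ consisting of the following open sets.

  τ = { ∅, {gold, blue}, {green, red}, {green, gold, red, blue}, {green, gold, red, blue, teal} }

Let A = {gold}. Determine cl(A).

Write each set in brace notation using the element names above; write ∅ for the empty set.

{gold, blue, teal}

complement {green, red, blue, teal}; its interior {green, red}; cl(A) = X∖{green, red} = {gold, blue, teal}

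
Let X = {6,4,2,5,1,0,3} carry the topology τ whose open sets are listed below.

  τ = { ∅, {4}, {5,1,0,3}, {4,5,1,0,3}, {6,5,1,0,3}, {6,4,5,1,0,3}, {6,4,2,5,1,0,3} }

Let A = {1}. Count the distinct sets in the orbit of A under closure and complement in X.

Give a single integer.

cl via duality: int({6,4,2,5,0,3}) = {4}, so X∖{4} = {6,2,5,1,0,3}
Write k for closure, c for complement:
  1. A     = {1}
  2. kA    = {6,2,5,1,0,3}
  3. cA    = {6,4,2,5,0,3}
  4. ckA   = {4}
  5. kcA   = {6,4,2,5,1,0,3}
  6. kckA  = {4,2}
  7. ckcA  = ∅
  8. ckckA = {6,5,1,0,3}
applying k or c yields no new set

8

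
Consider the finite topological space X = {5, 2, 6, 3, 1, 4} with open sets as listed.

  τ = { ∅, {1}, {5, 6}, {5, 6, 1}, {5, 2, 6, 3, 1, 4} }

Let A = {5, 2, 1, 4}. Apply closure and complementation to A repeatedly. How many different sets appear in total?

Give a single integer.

complement {6, 3}; its interior ∅; cl(A) = X∖∅ = {5, 2, 6, 3, 1, 4}
With k = closure, c = complement:
  1. A     = {5, 2, 1, 4}
  2. kA    = {5, 2, 6, 3, 1, 4}
  3. cA    = {6, 3}
  4. ckA   = ∅
  5. kcA   = {5, 2, 6, 3, 4}
  6. ckcA  = {1}
  7. kckcA = {2, 3, 1, 4}
  8. ckckcA = {5, 6}
k, c of each give nothing new

8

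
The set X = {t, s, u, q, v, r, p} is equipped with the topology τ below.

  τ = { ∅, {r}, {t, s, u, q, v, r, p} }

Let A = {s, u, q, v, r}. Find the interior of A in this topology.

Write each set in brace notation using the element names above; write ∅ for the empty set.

{r}

opens ⊆ A: ∅, {r}; union → int = {r}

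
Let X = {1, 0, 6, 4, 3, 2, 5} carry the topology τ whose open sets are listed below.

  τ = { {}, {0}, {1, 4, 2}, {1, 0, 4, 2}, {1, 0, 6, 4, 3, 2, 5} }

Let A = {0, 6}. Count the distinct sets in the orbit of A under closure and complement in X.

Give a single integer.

closure: X∖int(X∖A) = X∖{1, 4, 2} = {0, 6, 3, 5}
Let k=closure and c=complement:
  1. A     = {0, 6}
  2. kA    = {0, 6, 3, 5}
  3. cA    = {1, 4, 3, 2, 5}
  4. ckA   = {1, 4, 2}
  5. kcA   = {1, 6, 4, 3, 2, 5}
  6. ckcA  = {0}
— saturated at 6

6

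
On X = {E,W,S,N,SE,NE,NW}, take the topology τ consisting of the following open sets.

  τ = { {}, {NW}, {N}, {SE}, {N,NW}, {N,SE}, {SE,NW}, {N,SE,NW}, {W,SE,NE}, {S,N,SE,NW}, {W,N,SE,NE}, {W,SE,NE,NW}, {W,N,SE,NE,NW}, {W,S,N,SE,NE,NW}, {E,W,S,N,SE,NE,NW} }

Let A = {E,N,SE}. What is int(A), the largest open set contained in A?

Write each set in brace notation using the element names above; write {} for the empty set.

{N,SE}

U open, U⊆A: {}, {N}, {SE}, {N,SE}. int(A) = ⋃ = {N,SE}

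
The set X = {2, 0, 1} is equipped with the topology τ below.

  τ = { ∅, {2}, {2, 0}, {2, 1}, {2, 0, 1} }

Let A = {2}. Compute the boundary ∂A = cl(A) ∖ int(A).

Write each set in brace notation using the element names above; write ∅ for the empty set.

interior: largest open inside A is {2} (from ∅, {2})
cl via duality: int({0, 1}) = ∅, so X∖∅ = {2, 0, 1}
cl∖int = {0, 1}

{0, 1}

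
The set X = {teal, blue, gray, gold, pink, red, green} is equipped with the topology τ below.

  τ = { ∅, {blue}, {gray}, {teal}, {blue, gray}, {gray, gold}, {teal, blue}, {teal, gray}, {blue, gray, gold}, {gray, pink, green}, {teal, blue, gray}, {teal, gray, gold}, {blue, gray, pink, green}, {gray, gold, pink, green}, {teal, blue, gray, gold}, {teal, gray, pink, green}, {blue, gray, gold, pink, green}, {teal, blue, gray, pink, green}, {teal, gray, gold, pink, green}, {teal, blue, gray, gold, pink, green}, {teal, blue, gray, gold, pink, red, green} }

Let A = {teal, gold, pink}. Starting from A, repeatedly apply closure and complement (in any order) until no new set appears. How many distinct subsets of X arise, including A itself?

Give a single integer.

8

closure: X∖int(X∖A) = X∖{blue, gray} = {teal, gold, pink, red, green}
Let k=closure and c=complement:
  1. A     = {teal, gold, pink}
  2. kA    = {teal, gold, pink, red, green}
  3. cA    = {blue, gray, red, green}
  4. ckA   = {blue, gray}
  5. kcA   = {blue, gray, gold, pink, red, green}
  6. ckcA  = {teal}
  7. kckcA = {teal, red}
  8. ckckcA = {blue, gray, gold, pink, green}
— saturated at 8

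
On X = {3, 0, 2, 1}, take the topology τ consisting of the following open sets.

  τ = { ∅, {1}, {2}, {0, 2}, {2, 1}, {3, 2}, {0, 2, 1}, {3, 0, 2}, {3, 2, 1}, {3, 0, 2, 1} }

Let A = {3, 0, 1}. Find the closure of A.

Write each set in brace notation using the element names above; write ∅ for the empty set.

X∖A={2}, int(X∖A)={2}, hence cl(A)={3, 0, 1}

{3, 0, 1}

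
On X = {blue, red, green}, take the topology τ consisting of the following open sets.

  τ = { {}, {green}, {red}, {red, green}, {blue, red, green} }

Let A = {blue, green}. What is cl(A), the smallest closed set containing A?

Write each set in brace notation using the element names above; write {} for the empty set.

{blue, green}

closure: X∖int(X∖A) = X∖{red} = {blue, green}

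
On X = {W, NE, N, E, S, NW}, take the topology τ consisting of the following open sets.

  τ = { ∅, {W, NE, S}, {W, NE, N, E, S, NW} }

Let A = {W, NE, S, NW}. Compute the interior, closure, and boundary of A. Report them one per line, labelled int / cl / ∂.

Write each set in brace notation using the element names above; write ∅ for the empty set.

opens ⊆ A: ∅, {W, NE, S}; union → int = {W, NE, S}
complement {N, E}; its interior ∅; cl(A) = X∖∅ = {W, NE, N, E, S, NW}
boundary = {W, NE, N, E, S, NW} ∖ {W, NE, S} = {N, E, NW}

int(A) = {W, NE, S}
cl(A)  = {W, NE, N, E, S, NW}
∂A     = {N, E, NW}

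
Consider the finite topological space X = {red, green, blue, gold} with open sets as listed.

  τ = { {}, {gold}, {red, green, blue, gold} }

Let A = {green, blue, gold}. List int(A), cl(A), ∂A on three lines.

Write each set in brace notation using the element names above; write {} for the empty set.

open subsets of A: {}, {gold}; so int(A) = {gold}
closure: X∖int(X∖A) = X∖{} = {red, green, blue, gold}
∂A = {red, green, blue, gold} minus {gold} = {red, green, blue}

int(A) = {gold}
cl(A)  = {red, green, blue, gold}
∂A     = {red, green, blue}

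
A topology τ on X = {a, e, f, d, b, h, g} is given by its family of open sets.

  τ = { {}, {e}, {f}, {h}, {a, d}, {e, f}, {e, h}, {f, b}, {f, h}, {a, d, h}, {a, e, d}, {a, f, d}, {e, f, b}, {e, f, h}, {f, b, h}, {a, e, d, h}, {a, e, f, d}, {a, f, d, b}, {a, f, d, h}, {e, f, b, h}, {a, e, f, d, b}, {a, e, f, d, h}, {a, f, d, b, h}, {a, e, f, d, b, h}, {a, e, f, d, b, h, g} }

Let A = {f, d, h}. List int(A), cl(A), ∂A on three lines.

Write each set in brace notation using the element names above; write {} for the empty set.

U open, U⊆A: {}, {f}, {h}, {f, h}. int(A) = ⋃ = {f, h}
X∖A={a, e, b, g}, int(X∖A)={e}, hence cl(A)={a, f, d, b, h, g}
∂A: remove int from cl → {a, d, b, g}

int(A) = {f, h}
cl(A)  = {a, f, d, b, h, g}
∂A     = {a, d, b, g}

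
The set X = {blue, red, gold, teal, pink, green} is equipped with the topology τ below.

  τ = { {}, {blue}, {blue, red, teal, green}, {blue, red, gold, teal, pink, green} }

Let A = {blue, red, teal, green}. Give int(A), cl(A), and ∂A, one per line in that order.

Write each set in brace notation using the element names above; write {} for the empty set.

interior: largest open inside A is {blue, red, teal, green} (from {}, {blue}, {blue, red, teal, green})
cl via duality: int({gold, pink}) = {}, so X∖{} = {blue, red, gold, teal, pink, green}
cl∖int = {gold, pink}

int(A) = {blue, red, teal, green}
cl(A)  = {blue, red, gold, teal, pink, green}
∂A     = {gold, pink}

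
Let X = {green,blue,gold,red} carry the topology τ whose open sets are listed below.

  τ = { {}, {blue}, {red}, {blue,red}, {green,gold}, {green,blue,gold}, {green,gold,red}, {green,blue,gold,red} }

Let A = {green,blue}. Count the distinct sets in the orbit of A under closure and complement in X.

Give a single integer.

X∖A={gold,red}, int(X∖A)={red}, hence cl(A)={green,blue,gold}
Orbit (k=closure, c=complement):
  1. A     = {green,blue}
  2. kA    = {green,blue,gold}
  3. cA    = {gold,red}
  4. ckA   = {red}
  5. kcA   = {green,gold,red}
  6. ckcA  = {blue}
(closed under both — stop)

6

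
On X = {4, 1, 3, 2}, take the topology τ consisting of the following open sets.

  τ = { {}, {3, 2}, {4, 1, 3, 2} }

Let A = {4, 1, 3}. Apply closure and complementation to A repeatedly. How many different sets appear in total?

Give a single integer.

4

complement {2}; its interior {}; cl(A) = X∖{} = {4, 1, 3, 2}
With k = closure, c = complement:
  1. A     = {4, 1, 3}
  2. kA    = {4, 1, 3, 2}
  3. cA    = {2}
  4. ckA   = {}
k, c of each give nothing new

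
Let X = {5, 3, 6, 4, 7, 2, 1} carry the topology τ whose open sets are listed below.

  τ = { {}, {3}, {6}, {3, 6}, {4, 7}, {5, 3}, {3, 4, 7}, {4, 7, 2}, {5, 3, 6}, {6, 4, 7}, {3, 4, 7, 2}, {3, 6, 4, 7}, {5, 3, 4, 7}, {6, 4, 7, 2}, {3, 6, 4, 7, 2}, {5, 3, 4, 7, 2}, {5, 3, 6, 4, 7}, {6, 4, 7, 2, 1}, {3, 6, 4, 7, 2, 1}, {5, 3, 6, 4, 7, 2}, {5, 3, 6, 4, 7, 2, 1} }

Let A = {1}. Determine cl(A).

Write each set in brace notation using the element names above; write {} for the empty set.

{1}

complement {5, 3, 6, 4, 7, 2}; its interior {5, 3, 6, 4, 7, 2}; cl(A) = X∖{5, 3, 6, 4, 7, 2} = {1}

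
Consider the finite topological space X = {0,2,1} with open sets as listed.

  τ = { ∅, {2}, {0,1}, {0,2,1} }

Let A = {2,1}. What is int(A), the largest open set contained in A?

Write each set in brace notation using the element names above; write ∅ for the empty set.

{2}

U open, U⊆A: ∅, {2}. int(A) = ⋃ = {2}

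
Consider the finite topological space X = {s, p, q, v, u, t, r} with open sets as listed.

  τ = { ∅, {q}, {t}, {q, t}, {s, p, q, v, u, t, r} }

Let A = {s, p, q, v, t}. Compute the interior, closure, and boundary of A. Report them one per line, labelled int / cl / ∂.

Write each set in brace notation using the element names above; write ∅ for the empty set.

int(A) = {q, t}
cl(A)  = {s, p, q, v, u, t, r}
∂A     = {s, p, v, u, r}

interior: largest open inside A is {q, t} (from ∅, {t}, {q}, {q, t})
cl via duality: int({u, r}) = ∅, so X∖∅ = {s, p, q, v, u, t, r}
cl∖int = {s, p, v, u, r}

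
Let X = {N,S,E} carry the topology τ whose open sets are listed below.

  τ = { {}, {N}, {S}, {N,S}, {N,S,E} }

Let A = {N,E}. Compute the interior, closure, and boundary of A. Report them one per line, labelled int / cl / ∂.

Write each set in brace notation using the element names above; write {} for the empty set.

int(A) = {N}
cl(A)  = {N,E}
∂A     = {E}

U open, U⊆A: {}, {N}. int(A) = ⋃ = {N}
X∖A={S}, int(X∖A)={S}, hence cl(A)={N,E}
∂A: remove int from cl → {E}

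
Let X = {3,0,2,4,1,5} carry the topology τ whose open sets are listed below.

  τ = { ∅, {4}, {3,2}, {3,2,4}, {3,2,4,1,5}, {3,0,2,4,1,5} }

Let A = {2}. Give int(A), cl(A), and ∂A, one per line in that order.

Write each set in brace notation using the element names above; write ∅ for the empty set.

int(A) = ∅
cl(A)  = {3,0,2,1,5}
∂A     = {3,0,2,1,5}

open subsets of A: ∅; so int(A) = ∅
closure: X∖int(X∖A) = X∖{4} = {3,0,2,1,5}
∂A = {3,0,2,1,5} minus ∅ = {3,0,2,1,5}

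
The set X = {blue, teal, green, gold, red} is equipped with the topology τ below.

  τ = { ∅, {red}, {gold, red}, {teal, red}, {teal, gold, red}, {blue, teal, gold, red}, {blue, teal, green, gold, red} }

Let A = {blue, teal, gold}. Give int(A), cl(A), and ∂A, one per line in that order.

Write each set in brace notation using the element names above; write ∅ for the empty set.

int(A) = ∅
cl(A)  = {blue, teal, green, gold}
∂A     = {blue, teal, green, gold}

U open, U⊆A: ∅. int(A) = ⋃ = ∅
X∖A={green, red}, int(X∖A)={red}, hence cl(A)={blue, teal, green, gold}
∂A: remove int from cl → {blue, teal, green, gold}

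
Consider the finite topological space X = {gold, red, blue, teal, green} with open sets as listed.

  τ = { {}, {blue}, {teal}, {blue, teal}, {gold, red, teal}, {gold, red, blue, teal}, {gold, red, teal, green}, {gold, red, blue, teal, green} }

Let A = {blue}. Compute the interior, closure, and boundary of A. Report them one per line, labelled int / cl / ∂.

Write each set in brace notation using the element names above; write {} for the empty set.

int(A) = {blue}
cl(A)  = {blue}
∂A     = {}

opens ⊆ A: {}, {blue}; union → int = {blue}
complement {gold, red, teal, green}; its interior {gold, red, teal, green}; cl(A) = X∖{gold, red, teal, green} = {blue}
boundary = {blue} ∖ {blue} = {}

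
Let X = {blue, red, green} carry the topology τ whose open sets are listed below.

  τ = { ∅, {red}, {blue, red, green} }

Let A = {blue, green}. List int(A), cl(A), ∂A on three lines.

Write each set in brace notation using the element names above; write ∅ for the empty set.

int(A) = ∅
cl(A)  = {blue, green}
∂A     = {blue, green}

opens ⊆ A: ∅; union → int = ∅
complement {red}; its interior {red}; cl(A) = X∖{red} = {blue, green}
boundary = {blue, green} ∖ ∅ = {blue, green}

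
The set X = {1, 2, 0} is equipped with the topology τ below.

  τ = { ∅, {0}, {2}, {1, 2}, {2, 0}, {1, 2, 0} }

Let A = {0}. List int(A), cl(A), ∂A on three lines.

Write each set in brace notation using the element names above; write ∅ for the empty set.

interior: largest open inside A is {0} (from ∅, {0})
cl via duality: int({1, 2}) = {1, 2}, so X∖{1, 2} = {0}
cl∖int = ∅

int(A) = {0}
cl(A)  = {0}
∂A     = ∅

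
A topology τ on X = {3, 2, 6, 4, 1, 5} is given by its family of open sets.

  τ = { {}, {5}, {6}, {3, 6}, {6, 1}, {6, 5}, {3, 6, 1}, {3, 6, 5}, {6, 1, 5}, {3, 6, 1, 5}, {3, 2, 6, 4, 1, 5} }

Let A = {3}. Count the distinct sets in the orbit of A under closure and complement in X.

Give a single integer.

complement {2, 6, 4, 1, 5}; its interior {6, 1, 5}; cl(A) = X∖{6, 1, 5} = {3, 2, 4}
With k = closure, c = complement:
  1. A     = {3}
  2. kA    = {3, 2, 4}
  3. cA    = {2, 6, 4, 1, 5}
  4. ckA   = {6, 1, 5}
  5. kcA   = {3, 2, 6, 4, 1, 5}
  6. ckcA  = {}
k, c of each give nothing new

6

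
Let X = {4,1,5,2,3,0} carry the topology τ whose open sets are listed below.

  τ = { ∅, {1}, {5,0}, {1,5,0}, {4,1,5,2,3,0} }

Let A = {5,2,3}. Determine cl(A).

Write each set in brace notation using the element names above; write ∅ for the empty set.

closure: X∖int(X∖A) = X∖{1} = {4,5,2,3,0}

{4,5,2,3,0}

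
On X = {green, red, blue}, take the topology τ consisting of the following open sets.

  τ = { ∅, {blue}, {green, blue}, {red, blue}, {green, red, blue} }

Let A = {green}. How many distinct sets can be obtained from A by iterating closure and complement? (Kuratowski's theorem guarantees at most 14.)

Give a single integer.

closure: X∖int(X∖A) = X∖{red, blue} = {green}
Let k=closure and c=complement:
  1. A     = {green}
  2. cA    = {red, blue}
  3. kcA   = {green, red, blue}
  4. ckcA  = ∅
— saturated at 4

4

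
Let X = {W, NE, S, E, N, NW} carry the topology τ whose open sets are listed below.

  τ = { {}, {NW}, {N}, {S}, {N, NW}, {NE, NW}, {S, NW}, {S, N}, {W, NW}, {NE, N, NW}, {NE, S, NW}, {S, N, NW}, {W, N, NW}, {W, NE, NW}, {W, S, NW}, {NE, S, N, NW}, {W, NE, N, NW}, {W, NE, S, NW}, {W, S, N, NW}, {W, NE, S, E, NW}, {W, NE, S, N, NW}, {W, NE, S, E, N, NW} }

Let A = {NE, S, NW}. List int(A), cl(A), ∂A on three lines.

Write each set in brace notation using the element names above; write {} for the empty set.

int(A) = {NE, S, NW}
cl(A)  = {W, NE, S, E, NW}
∂A     = {W, E}

interior: largest open inside A is {NE, S, NW} (from {}, {S}, {NW}, {NE, NW}, {S, NW}, {NE, S, NW})
cl via duality: int({W, E, N}) = {N}, so X∖{N} = {W, NE, S, E, NW}
cl∖int = {W, E}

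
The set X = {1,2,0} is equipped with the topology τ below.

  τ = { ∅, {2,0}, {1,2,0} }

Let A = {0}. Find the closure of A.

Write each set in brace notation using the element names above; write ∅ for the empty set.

{1,2,0}

X∖A={1,2}, int(X∖A)=∅, hence cl(A)={1,2,0}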